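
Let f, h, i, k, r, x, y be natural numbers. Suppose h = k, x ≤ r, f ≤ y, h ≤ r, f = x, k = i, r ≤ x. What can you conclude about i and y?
i ≤ y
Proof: Since h = k and k = i, h = i. r ≤ x and x ≤ r, hence r = x. h ≤ r, so h ≤ x. f = x and f ≤ y, therefore x ≤ y. Since h ≤ x, h ≤ y. Since h = i, i ≤ y.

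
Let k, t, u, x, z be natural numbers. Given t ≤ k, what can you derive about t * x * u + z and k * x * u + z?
t * x * u + z ≤ k * x * u + z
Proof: t ≤ k. By multiplying by a non-negative, t * x ≤ k * x. By multiplying by a non-negative, t * x * u ≤ k * x * u. Then t * x * u + z ≤ k * x * u + z.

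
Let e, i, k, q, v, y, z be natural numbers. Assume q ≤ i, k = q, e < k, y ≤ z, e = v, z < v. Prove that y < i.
Because e = v and e < k, v < k. Since z < v, z < k. Since k = q, z < q. y ≤ z, so y < q. q ≤ i, so y < i.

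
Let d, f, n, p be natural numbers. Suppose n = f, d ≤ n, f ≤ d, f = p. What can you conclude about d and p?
d = p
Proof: Since n = f and d ≤ n, d ≤ f. f ≤ d, so d = f. Since f = p, d = p.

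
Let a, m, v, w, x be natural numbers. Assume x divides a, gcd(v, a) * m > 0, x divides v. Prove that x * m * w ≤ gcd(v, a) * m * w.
x divides v and x divides a, therefore x divides gcd(v, a). Then x * m divides gcd(v, a) * m. Since gcd(v, a) * m > 0, x * m ≤ gcd(v, a) * m. By multiplying by a non-negative, x * m * w ≤ gcd(v, a) * m * w.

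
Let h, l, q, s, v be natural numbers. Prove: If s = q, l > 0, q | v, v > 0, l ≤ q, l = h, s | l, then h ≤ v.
s | l and l > 0, therefore s ≤ l. Since s = q, q ≤ l. Since l ≤ q, q = l. l = h, so q = h. Because q | v and v > 0, q ≤ v. Since q = h, h ≤ v.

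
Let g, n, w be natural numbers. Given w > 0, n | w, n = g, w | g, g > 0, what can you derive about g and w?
g = w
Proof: Because n | w and w > 0, n ≤ w. n = g, so g ≤ w. Since w | g and g > 0, w ≤ g. Since g ≤ w, g = w.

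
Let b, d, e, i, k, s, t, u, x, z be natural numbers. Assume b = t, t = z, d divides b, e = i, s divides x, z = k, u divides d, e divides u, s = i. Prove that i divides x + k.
s = i and s divides x, thus i divides x. From e divides u and u divides d, e divides d. b = t and d divides b, thus d divides t. e divides d, so e divides t. Because t = z, e divides z. Since e = i, i divides z. Since z = k, i divides k. i divides x, so i divides x + k.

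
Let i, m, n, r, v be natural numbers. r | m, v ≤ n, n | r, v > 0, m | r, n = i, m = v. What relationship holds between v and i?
v = i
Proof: r | m and m | r, thus r = m. m = v, so r = v. Since n | r, n | v. Since v > 0, n ≤ v. Since v ≤ n, v = n. n = i, so v = i.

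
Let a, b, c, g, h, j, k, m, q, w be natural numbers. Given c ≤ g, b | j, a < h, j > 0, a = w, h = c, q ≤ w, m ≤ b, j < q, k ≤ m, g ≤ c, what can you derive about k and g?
k < g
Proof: Since c ≤ g and g ≤ c, c = g. Since h = c, h = g. k ≤ m and m ≤ b, hence k ≤ b. b | j and j > 0, so b ≤ j. j < q and q ≤ w, therefore j < w. a = w and a < h, so w < h. j < w, so j < h. b ≤ j, so b < h. Since k ≤ b, k < h. h = g, so k < g.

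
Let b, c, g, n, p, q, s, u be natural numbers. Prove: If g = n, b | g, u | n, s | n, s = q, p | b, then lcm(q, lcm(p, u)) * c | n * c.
s = q and s | n, hence q | n. From g = n and b | g, b | n. Since p | b, p | n. Since u | n, lcm(p, u) | n. q | n, so lcm(q, lcm(p, u)) | n. Then lcm(q, lcm(p, u)) * c | n * c.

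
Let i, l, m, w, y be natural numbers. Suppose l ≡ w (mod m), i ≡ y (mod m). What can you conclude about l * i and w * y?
l * i ≡ w * y (mod m)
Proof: l ≡ w (mod m) and i ≡ y (mod m). By multiplying congruences, l * i ≡ w * y (mod m).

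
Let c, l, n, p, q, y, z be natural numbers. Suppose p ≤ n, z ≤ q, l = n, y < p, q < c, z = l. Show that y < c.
Since z = l and z ≤ q, l ≤ q. Since q < c, l < c. l = n, so n < c. p ≤ n, so p < c. y < p, so y < c.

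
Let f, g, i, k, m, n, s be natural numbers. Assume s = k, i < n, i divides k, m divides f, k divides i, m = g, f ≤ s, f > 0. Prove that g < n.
Because m = g and m divides f, g divides f. From f > 0, g ≤ f. Since k divides i and i divides k, k = i. s = k and f ≤ s, hence f ≤ k. k = i, so f ≤ i. Since g ≤ f, g ≤ i. From i < n, g < n.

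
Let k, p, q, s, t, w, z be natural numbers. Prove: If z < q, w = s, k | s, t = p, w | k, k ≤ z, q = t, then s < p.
w = s and w | k, therefore s | k. k | s, so k = s. Since k ≤ z and z < q, k < q. k = s, so s < q. q = t, so s < t. t = p, so s < p.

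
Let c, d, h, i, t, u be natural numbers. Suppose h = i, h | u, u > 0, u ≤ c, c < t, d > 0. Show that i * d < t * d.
Since h | u and u > 0, h ≤ u. u ≤ c and c < t, therefore u < t. Since h ≤ u, h < t. h = i, so i < t. Since d > 0, i * d < t * d.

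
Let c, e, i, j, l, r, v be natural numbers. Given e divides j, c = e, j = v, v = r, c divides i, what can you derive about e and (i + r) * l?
e divides (i + r) * l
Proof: From c = e and c divides i, e divides i. j = v and v = r, so j = r. e divides j, so e divides r. Since e divides i, e divides i + r. Then e divides (i + r) * l.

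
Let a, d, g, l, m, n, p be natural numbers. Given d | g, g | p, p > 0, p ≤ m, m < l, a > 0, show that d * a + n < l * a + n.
d | g and g | p, so d | p. p > 0, so d ≤ p. From p ≤ m and m < l, p < l. d ≤ p, so d < l. Since a > 0, d * a < l * a. Then d * a + n < l * a + n.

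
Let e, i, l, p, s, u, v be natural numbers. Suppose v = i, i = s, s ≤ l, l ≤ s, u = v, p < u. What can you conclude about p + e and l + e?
p + e < l + e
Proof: v = i and i = s, hence v = s. Since s ≤ l and l ≤ s, s = l. Since v = s, v = l. u = v and p < u, so p < v. v = l, so p < l. Then p + e < l + e.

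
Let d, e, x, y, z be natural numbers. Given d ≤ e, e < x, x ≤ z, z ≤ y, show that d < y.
x ≤ z and z ≤ y, thus x ≤ y. Because e < x, e < y. Because d ≤ e, d < y.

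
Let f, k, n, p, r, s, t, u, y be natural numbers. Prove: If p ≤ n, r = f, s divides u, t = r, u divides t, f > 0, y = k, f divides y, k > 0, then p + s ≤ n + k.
Since t = r and u divides t, u divides r. s divides u, so s divides r. r = f, so s divides f. Since f > 0, s ≤ f. y = k and f divides y, thus f divides k. Since k > 0, f ≤ k. s ≤ f, so s ≤ k. p ≤ n, so p + s ≤ n + k.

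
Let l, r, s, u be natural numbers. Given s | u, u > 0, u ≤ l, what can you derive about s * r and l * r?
s * r ≤ l * r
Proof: Since s | u and u > 0, s ≤ u. Since u ≤ l, s ≤ l. Then s * r ≤ l * r.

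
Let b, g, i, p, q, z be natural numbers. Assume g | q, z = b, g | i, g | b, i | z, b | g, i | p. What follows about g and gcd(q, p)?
g | gcd(q, p)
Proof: Because b | g and g | b, b = g. z = b, so z = g. i | z, so i | g. Since g | i, i = g. i | p, so g | p. g | q, so g | gcd(q, p).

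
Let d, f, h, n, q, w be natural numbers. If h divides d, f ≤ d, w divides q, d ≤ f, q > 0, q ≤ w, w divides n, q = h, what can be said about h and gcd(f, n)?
h divides gcd(f, n)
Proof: d ≤ f and f ≤ d, therefore d = f. Because h divides d, h divides f. w divides q and q > 0, thus w ≤ q. From q ≤ w, w = q. From q = h, w = h. Since w divides n, h divides n. h divides f, so h divides gcd(f, n).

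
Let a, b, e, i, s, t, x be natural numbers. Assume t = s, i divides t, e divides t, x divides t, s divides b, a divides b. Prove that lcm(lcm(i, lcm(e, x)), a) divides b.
Because e divides t and x divides t, lcm(e, x) divides t. Since i divides t, lcm(i, lcm(e, x)) divides t. t = s, so lcm(i, lcm(e, x)) divides s. Since s divides b, lcm(i, lcm(e, x)) divides b. a divides b, so lcm(lcm(i, lcm(e, x)), a) divides b.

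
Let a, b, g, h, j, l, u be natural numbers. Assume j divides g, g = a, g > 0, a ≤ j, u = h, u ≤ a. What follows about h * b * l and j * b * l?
h * b * l ≤ j * b * l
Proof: j divides g and g > 0, thus j ≤ g. Since g = a, j ≤ a. a ≤ j, so a = j. u = h and u ≤ a, therefore h ≤ a. Since a = j, h ≤ j. By multiplying by a non-negative, h * b ≤ j * b. By multiplying by a non-negative, h * b * l ≤ j * b * l.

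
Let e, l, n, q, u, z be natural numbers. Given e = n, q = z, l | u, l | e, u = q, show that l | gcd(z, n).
u = q and q = z, thus u = z. Because l | u, l | z. e = n and l | e, hence l | n. l | z, so l | gcd(z, n).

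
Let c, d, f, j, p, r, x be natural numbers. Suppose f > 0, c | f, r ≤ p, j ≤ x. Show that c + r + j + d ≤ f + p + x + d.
Because c | f and f > 0, c ≤ f. Since r ≤ p and j ≤ x, r + j ≤ p + x. Then r + j + d ≤ p + x + d. Since c ≤ f, c + r + j + d ≤ f + p + x + d.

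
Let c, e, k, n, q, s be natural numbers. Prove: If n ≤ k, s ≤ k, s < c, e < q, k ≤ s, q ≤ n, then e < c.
Since k ≤ s and s ≤ k, k = s. Since n ≤ k, n ≤ s. Since s < c, n < c. q ≤ n, so q < c. e < q, so e < c.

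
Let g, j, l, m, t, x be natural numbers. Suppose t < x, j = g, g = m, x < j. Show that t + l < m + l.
j = g and g = m, therefore j = m. Because x < j, x < m. Because t < x, t < m. Then t + l < m + l.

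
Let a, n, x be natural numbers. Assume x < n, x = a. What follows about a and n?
a < n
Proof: x = a and x < n. By substitution, a < n.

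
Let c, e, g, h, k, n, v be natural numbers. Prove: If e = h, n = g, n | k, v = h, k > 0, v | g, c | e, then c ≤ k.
Since e = h and c | e, c | h. v = h and v | g, thus h | g. From c | h, c | g. n = g and n | k, hence g | k. From c | g, c | k. Since k > 0, c ≤ k.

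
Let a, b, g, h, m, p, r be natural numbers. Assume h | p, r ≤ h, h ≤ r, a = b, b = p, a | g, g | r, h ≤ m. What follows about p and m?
p ≤ m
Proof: From r ≤ h and h ≤ r, r = h. a = b and b = p, so a = p. Because a | g and g | r, a | r. a = p, so p | r. r = h, so p | h. Since h | p, h = p. h ≤ m, so p ≤ m.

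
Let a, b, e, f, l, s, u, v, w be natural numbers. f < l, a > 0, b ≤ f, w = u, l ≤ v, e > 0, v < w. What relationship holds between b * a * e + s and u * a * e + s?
b * a * e + s < u * a * e + s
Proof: Since l ≤ v and v < w, l < w. f < l, so f < w. b ≤ f, so b < w. Since w = u, b < u. Combining with a > 0, by multiplying by a positive, b * a < u * a. From e > 0, by multiplying by a positive, b * a * e < u * a * e. Then b * a * e + s < u * a * e + s.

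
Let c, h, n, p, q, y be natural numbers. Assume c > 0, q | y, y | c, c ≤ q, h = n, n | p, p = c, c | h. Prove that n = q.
From q | y and y | c, q | c. Since c > 0, q ≤ c. Since c ≤ q, q = c. From h = n and c | h, c | n. Since p = c and n | p, n | c. Because c | n, c = n. Since q = c, q = n. Then n = q.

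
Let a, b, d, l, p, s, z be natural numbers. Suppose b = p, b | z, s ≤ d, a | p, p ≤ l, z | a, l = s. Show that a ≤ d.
Because b = p and b | z, p | z. Since z | a, p | a. Since a | p, p = a. From l = s and p ≤ l, p ≤ s. s ≤ d, so p ≤ d. Because p = a, a ≤ d.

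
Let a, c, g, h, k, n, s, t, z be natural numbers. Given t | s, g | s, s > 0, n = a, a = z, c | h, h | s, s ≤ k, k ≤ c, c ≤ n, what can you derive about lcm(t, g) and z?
lcm(t, g) ≤ z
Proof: From t | s and g | s, lcm(t, g) | s. s > 0, so lcm(t, g) ≤ s. n = a and a = z, therefore n = z. c | h and h | s, so c | s. Since s > 0, c ≤ s. From s ≤ k and k ≤ c, s ≤ c. c ≤ s, so c = s. Since c ≤ n, s ≤ n. Since n = z, s ≤ z. Since lcm(t, g) ≤ s, lcm(t, g) ≤ z.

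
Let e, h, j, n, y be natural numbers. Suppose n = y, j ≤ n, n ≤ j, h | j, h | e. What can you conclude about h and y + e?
h | y + e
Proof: Because j ≤ n and n ≤ j, j = n. Because h | j, h | n. n = y, so h | y. h | e, so h | y + e.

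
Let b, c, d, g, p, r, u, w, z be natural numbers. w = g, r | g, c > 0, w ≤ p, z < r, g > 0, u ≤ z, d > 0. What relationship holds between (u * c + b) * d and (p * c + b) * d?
(u * c + b) * d < (p * c + b) * d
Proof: From u ≤ z and z < r, u < r. r | g and g > 0, so r ≤ g. w = g and w ≤ p, hence g ≤ p. Since r ≤ g, r ≤ p. Since u < r, u < p. c > 0, so u * c < p * c. Then u * c + b < p * c + b. d > 0, so (u * c + b) * d < (p * c + b) * d.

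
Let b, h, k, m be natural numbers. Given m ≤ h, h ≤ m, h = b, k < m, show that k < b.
Since m ≤ h and h ≤ m, m = h. Since h = b, m = b. Because k < m, k < b.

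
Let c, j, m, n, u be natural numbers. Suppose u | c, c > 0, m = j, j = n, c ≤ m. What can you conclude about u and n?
u ≤ n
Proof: u | c and c > 0, thus u ≤ c. Since m = j and j = n, m = n. c ≤ m, so c ≤ n. u ≤ c, so u ≤ n.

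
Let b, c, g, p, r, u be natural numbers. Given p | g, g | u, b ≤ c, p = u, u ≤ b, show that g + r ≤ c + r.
p = u and p | g, therefore u | g. g | u, so u = g. u ≤ b and b ≤ c, thus u ≤ c. u = g, so g ≤ c. Then g + r ≤ c + r.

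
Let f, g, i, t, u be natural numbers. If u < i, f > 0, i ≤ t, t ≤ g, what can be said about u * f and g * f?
u * f < g * f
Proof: i ≤ t and t ≤ g, therefore i ≤ g. u < i, so u < g. From f > 0, by multiplying by a positive, u * f < g * f.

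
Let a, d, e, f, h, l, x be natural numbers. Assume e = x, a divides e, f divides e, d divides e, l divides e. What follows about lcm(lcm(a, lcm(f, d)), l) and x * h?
lcm(lcm(a, lcm(f, d)), l) divides x * h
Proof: f divides e and d divides e, therefore lcm(f, d) divides e. From a divides e, lcm(a, lcm(f, d)) divides e. l divides e, so lcm(lcm(a, lcm(f, d)), l) divides e. e = x, so lcm(lcm(a, lcm(f, d)), l) divides x. Then lcm(lcm(a, lcm(f, d)), l) divides x * h.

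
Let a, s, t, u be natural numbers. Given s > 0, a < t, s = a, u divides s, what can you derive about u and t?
u < t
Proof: From u divides s and s > 0, u ≤ s. Since s = a, u ≤ a. Since a < t, u < t.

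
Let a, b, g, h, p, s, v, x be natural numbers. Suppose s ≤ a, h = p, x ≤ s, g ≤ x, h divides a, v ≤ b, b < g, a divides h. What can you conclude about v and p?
v < p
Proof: a divides h and h divides a, hence a = h. Since h = p, a = p. From b < g and g ≤ x, b < x. v ≤ b, so v < x. x ≤ s and s ≤ a, hence x ≤ a. From v < x, v < a. Since a = p, v < p.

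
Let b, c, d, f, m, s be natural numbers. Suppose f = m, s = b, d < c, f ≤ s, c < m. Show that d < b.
d < c and c < m, hence d < m. Since f = m and f ≤ s, m ≤ s. d < m, so d < s. From s = b, d < b.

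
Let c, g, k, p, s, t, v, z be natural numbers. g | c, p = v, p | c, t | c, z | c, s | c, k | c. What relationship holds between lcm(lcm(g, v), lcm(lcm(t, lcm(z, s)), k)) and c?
lcm(lcm(g, v), lcm(lcm(t, lcm(z, s)), k)) | c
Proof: Because p = v and p | c, v | c. Since g | c, lcm(g, v) | c. z | c and s | c, so lcm(z, s) | c. Because t | c, lcm(t, lcm(z, s)) | c. Because k | c, lcm(lcm(t, lcm(z, s)), k) | c. From lcm(g, v) | c, lcm(lcm(g, v), lcm(lcm(t, lcm(z, s)), k)) | c.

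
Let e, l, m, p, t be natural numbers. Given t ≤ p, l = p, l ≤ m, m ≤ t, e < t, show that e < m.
From l = p and l ≤ m, p ≤ m. Since t ≤ p, t ≤ m. Since m ≤ t, t = m. e < t, so e < m.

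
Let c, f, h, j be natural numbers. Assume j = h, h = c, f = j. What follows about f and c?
f = c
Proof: f = j and j = h, thus f = h. h = c, so f = c.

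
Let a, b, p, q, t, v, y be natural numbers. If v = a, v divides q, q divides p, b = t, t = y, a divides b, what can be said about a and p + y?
a divides p + y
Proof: v = a and v divides q, so a divides q. Since q divides p, a divides p. Since b = t and t = y, b = y. Since a divides b, a divides y. Since a divides p, a divides p + y.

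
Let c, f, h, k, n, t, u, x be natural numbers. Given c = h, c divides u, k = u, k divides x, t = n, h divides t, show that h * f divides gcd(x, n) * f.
From c = h and c divides u, h divides u. From k = u and k divides x, u divides x. Since h divides u, h divides x. From t = n and h divides t, h divides n. h divides x, so h divides gcd(x, n). Then h * f divides gcd(x, n) * f.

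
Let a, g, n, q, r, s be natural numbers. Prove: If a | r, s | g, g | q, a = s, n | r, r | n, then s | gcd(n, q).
Because r | n and n | r, r = n. From a = s and a | r, s | r. Since r = n, s | n. s | g and g | q, thus s | q. s | n, so s | gcd(n, q).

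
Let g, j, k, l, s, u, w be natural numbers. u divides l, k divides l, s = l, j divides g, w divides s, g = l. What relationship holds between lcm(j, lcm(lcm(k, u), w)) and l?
lcm(j, lcm(lcm(k, u), w)) divides l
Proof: Since g = l and j divides g, j divides l. k divides l and u divides l, hence lcm(k, u) divides l. s = l and w divides s, therefore w divides l. Since lcm(k, u) divides l, lcm(lcm(k, u), w) divides l. j divides l, so lcm(j, lcm(lcm(k, u), w)) divides l.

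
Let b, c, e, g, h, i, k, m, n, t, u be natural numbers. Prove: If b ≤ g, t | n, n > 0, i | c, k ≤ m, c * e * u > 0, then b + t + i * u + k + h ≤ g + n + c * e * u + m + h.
From t | n and n > 0, t ≤ n. Since i | c, i | c * e. Then i * u | c * e * u. c * e * u > 0, so i * u ≤ c * e * u. k ≤ m, so i * u + k ≤ c * e * u + m. t ≤ n, so t + i * u + k ≤ n + c * e * u + m. Then t + i * u + k + h ≤ n + c * e * u + m + h. Because b ≤ g, b + t + i * u + k + h ≤ g + n + c * e * u + m + h.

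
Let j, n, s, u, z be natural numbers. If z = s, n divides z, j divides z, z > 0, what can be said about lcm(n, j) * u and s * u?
lcm(n, j) * u ≤ s * u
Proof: n divides z and j divides z, so lcm(n, j) divides z. From z > 0, lcm(n, j) ≤ z. Since z = s, lcm(n, j) ≤ s. By multiplying by a non-negative, lcm(n, j) * u ≤ s * u.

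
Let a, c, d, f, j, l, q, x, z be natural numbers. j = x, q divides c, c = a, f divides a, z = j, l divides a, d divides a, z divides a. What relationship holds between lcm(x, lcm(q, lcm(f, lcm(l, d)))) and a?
lcm(x, lcm(q, lcm(f, lcm(l, d)))) divides a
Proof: Since z = j and j = x, z = x. z divides a, so x divides a. Because c = a and q divides c, q divides a. Since l divides a and d divides a, lcm(l, d) divides a. f divides a, so lcm(f, lcm(l, d)) divides a. q divides a, so lcm(q, lcm(f, lcm(l, d))) divides a. Since x divides a, lcm(x, lcm(q, lcm(f, lcm(l, d)))) divides a.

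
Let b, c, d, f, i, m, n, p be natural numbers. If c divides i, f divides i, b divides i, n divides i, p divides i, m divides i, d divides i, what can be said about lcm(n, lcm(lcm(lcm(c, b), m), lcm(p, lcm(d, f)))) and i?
lcm(n, lcm(lcm(lcm(c, b), m), lcm(p, lcm(d, f)))) divides i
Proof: Since c divides i and b divides i, lcm(c, b) divides i. m divides i, so lcm(lcm(c, b), m) divides i. Since d divides i and f divides i, lcm(d, f) divides i. p divides i, so lcm(p, lcm(d, f)) divides i. lcm(lcm(c, b), m) divides i, so lcm(lcm(lcm(c, b), m), lcm(p, lcm(d, f))) divides i. Since n divides i, lcm(n, lcm(lcm(lcm(c, b), m), lcm(p, lcm(d, f)))) divides i.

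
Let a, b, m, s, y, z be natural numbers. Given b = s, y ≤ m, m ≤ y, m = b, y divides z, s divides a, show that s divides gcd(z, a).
Since y ≤ m and m ≤ y, y = m. Since m = b, y = b. Because y divides z, b divides z. b = s, so s divides z. s divides a, so s divides gcd(z, a).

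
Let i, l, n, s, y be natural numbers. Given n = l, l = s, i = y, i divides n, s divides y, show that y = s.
n = l and l = s, therefore n = s. i = y and i divides n, therefore y divides n. n = s, so y divides s. Since s divides y, y = s.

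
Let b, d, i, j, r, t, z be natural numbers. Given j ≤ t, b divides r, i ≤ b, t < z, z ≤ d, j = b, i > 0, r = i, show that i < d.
r = i and b divides r, so b divides i. i > 0, so b ≤ i. Because i ≤ b, b = i. j = b, so j = i. t < z and z ≤ d, thus t < d. Since j ≤ t, j < d. Since j = i, i < d.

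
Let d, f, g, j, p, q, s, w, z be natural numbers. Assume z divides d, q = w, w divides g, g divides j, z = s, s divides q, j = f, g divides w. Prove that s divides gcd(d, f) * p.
z = s and z divides d, so s divides d. Because w divides g and g divides w, w = g. q = w and s divides q, hence s divides w. Because w = g, s divides g. j = f and g divides j, hence g divides f. Since s divides g, s divides f. s divides d, so s divides gcd(d, f). Then s divides gcd(d, f) * p.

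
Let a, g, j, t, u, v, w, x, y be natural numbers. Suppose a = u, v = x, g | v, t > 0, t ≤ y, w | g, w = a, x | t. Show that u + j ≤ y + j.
Because w | g and g | v, w | v. Since w = a, a | v. Because a = u, u | v. Since v = x, u | x. x | t, so u | t. Since t > 0, u ≤ t. Since t ≤ y, u ≤ y. Then u + j ≤ y + j.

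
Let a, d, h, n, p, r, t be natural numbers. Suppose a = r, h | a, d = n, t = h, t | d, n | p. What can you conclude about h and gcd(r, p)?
h | gcd(r, p)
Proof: From a = r and h | a, h | r. t = h and t | d, so h | d. d = n, so h | n. Since n | p, h | p. Since h | r, h | gcd(r, p).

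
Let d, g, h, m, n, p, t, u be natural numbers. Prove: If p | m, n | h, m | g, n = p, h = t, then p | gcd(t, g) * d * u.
n = p and n | h, thus p | h. Since h = t, p | t. Because p | m and m | g, p | g. Since p | t, p | gcd(t, g). Then p | gcd(t, g) * d. Then p | gcd(t, g) * d * u.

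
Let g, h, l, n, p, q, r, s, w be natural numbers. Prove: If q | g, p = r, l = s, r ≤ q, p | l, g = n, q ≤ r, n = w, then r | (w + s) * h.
From q ≤ r and r ≤ q, q = r. From g = n and n = w, g = w. Since q | g, q | w. q = r, so r | w. From l = s and p | l, p | s. p = r, so r | s. Since r | w, r | w + s. Then r | (w + s) * h.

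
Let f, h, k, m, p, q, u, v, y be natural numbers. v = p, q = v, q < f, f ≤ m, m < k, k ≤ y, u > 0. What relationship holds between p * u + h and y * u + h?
p * u + h < y * u + h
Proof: Because f ≤ m and m < k, f < k. Since k ≤ y, f < y. q < f, so q < y. q = v, so v < y. v = p, so p < y. Because u > 0, by multiplying by a positive, p * u < y * u. Then p * u + h < y * u + h.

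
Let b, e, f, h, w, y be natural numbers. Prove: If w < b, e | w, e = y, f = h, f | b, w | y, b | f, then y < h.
Because e = y and e | w, y | w. w | y, so w = y. Because b | f and f | b, b = f. Because f = h, b = h. Since w < b, w < h. w = y, so y < h.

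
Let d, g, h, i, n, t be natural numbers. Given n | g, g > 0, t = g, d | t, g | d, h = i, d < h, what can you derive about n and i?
n < i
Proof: n | g and g > 0, so n ≤ g. From t = g and d | t, d | g. g | d, so d = g. h = i and d < h, therefore d < i. d = g, so g < i. n ≤ g, so n < i.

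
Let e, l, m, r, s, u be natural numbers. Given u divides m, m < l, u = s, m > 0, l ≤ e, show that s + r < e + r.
From u divides m and m > 0, u ≤ m. Because m < l, u < l. u = s, so s < l. From l ≤ e, s < e. Then s + r < e + r.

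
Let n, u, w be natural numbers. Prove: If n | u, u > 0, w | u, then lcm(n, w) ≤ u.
Since n | u and w | u, lcm(n, w) | u. u > 0, so lcm(n, w) ≤ u.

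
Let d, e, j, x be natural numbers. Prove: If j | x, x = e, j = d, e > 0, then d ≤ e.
From x = e and j | x, j | e. j = d, so d | e. e > 0, so d ≤ e.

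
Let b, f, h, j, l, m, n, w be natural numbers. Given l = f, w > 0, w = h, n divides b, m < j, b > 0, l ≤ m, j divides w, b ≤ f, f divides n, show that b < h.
f divides n and n divides b, hence f divides b. b > 0, so f ≤ b. Since b ≤ f, f = b. Since l = f, l = b. l ≤ m, so b ≤ m. j divides w and w > 0, hence j ≤ w. From m < j, m < w. Since w = h, m < h. Since b ≤ m, b < h.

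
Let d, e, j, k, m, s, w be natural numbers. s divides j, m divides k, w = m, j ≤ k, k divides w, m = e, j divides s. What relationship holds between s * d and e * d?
s * d ≤ e * d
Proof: w = m and k divides w, thus k divides m. Since m divides k, k = m. m = e, so k = e. j divides s and s divides j, hence j = s. Since j ≤ k, s ≤ k. Since k = e, s ≤ e. By multiplying by a non-negative, s * d ≤ e * d.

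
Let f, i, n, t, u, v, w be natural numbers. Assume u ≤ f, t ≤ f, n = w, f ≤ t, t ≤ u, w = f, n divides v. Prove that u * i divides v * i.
n = w and w = f, therefore n = f. t ≤ f and f ≤ t, so t = f. Since t ≤ u, f ≤ u. u ≤ f, so f = u. n = f, so n = u. From n divides v, u divides v. Then u * i divides v * i.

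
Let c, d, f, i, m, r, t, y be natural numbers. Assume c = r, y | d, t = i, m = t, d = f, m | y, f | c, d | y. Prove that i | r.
m = t and t = i, thus m = i. From y | d and d | y, y = d. From m | y, m | d. Since d = f, m | f. c = r and f | c, hence f | r. m | f, so m | r. Since m = i, i | r.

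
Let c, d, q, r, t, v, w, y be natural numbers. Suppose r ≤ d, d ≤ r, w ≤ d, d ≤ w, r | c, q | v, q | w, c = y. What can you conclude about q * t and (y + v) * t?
q * t | (y + v) * t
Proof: r ≤ d and d ≤ r, hence r = d. d ≤ w and w ≤ d, thus d = w. r = d, so r = w. c = y and r | c, therefore r | y. r = w, so w | y. q | w, so q | y. Since q | v, q | y + v. Then q * t | (y + v) * t.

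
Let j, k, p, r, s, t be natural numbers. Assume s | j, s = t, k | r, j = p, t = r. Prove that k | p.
From s = t and t = r, s = r. Since s | j, r | j. Since j = p, r | p. k | r, so k | p.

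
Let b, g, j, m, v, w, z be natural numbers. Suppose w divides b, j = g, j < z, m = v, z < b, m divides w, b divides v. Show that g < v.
m divides w and w divides b, therefore m divides b. m = v, so v divides b. b divides v, so b = v. Since j < z and z < b, j < b. j = g, so g < b. Since b = v, g < v.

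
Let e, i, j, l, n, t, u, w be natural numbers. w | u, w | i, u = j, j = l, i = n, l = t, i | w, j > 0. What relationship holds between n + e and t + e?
n + e ≤ t + e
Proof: From w | i and i | w, w = i. i = n, so w = n. j = l and l = t, thus j = t. Since u = j and w | u, w | j. Since j > 0, w ≤ j. Since j = t, w ≤ t. w = n, so n ≤ t. Then n + e ≤ t + e.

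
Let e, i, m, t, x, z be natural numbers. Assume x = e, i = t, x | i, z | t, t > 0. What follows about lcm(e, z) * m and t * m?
lcm(e, z) * m ≤ t * m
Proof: Because i = t and x | i, x | t. x = e, so e | t. z | t, so lcm(e, z) | t. From t > 0, lcm(e, z) ≤ t. Then lcm(e, z) * m ≤ t * m.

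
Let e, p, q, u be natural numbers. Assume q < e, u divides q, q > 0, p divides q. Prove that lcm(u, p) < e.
From u divides q and p divides q, lcm(u, p) divides q. q > 0, so lcm(u, p) ≤ q. Because q < e, lcm(u, p) < e.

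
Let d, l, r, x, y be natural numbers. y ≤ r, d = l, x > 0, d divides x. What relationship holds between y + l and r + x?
y + l ≤ r + x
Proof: d divides x and x > 0, so d ≤ x. d = l, so l ≤ x. Since y ≤ r, y + l ≤ r + x.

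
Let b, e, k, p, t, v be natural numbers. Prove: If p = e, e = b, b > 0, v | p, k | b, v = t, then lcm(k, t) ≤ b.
From p = e and e = b, p = b. From v = t and v | p, t | p. Since p = b, t | b. Since k | b, lcm(k, t) | b. Because b > 0, lcm(k, t) ≤ b.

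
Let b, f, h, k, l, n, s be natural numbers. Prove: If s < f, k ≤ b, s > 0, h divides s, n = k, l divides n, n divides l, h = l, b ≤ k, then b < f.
Because l divides n and n divides l, l = n. n = k, so l = k. k ≤ b and b ≤ k, hence k = b. Since l = k, l = b. Because h divides s and s > 0, h ≤ s. h = l, so l ≤ s. s < f, so l < f. l = b, so b < f.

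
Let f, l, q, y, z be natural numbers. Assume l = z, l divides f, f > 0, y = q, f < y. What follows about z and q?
z < q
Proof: From l = z and l divides f, z divides f. Since f > 0, z ≤ f. From y = q and f < y, f < q. Since z ≤ f, z < q.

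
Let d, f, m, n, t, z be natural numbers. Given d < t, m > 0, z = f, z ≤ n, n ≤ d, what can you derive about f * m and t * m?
f * m < t * m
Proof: z = f and z ≤ n, hence f ≤ n. Because n ≤ d and d < t, n < t. f ≤ n, so f < t. Since m > 0, f * m < t * m.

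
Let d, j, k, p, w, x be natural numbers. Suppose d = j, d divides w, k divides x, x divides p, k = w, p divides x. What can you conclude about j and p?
j divides p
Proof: From d = j and d divides w, j divides w. x divides p and p divides x, so x = p. k = w and k divides x, therefore w divides x. Because x = p, w divides p. Because j divides w, j divides p.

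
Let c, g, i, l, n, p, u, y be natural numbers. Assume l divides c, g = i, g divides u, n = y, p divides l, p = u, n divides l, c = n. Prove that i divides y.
c = n and l divides c, so l divides n. Since n divides l, l = n. n = y, so l = y. p = u and p divides l, so u divides l. g divides u, so g divides l. Since l = y, g divides y. g = i, so i divides y.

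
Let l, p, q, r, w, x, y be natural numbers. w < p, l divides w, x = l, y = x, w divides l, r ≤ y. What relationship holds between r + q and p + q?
r + q < p + q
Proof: y = x and x = l, hence y = l. r ≤ y, so r ≤ l. w divides l and l divides w, therefore w = l. Since w < p, l < p. r ≤ l, so r < p. Then r + q < p + q.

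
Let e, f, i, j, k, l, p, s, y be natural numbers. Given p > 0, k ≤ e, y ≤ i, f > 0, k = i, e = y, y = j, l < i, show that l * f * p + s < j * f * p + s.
Since e = y and k ≤ e, k ≤ y. From k = i, i ≤ y. Since y ≤ i, i = y. Since y = j, i = j. Since l < i, l < j. f > 0, so l * f < j * f. Since p > 0, l * f * p < j * f * p. Then l * f * p + s < j * f * p + s.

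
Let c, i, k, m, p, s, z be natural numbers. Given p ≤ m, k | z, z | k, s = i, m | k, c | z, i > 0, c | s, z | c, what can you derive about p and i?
p ≤ i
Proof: c | z and z | c, hence c = z. z | k and k | z, thus z = k. From c = z, c = k. s = i and c | s, therefore c | i. c = k, so k | i. Since m | k, m | i. i > 0, so m ≤ i. Since p ≤ m, p ≤ i.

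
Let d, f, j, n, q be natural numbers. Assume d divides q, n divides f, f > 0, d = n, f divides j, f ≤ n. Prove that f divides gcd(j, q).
n divides f and f > 0, therefore n ≤ f. Since f ≤ n, n = f. Since d = n and d divides q, n divides q. n = f, so f divides q. Since f divides j, f divides gcd(j, q).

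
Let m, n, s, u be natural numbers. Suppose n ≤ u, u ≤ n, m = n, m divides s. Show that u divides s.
Since n ≤ u and u ≤ n, n = u. Because m = n and m divides s, n divides s. Since n = u, u divides s.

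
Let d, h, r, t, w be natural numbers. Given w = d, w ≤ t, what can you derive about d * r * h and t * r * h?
d * r * h ≤ t * r * h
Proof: Because w = d and w ≤ t, d ≤ t. Then d * r ≤ t * r. Then d * r * h ≤ t * r * h.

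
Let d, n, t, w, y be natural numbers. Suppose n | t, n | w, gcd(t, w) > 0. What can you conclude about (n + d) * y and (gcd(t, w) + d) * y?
(n + d) * y ≤ (gcd(t, w) + d) * y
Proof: n | t and n | w, therefore n | gcd(t, w). Since gcd(t, w) > 0, n ≤ gcd(t, w). Then n + d ≤ gcd(t, w) + d. Then (n + d) * y ≤ (gcd(t, w) + d) * y.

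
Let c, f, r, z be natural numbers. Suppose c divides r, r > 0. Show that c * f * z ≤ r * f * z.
Because c divides r and r > 0, c ≤ r. By multiplying by a non-negative, c * f ≤ r * f. By multiplying by a non-negative, c * f * z ≤ r * f * z.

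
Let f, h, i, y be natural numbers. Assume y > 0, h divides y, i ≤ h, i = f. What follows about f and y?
f ≤ y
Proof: i = f and i ≤ h, thus f ≤ h. h divides y and y > 0, therefore h ≤ y. f ≤ h, so f ≤ y.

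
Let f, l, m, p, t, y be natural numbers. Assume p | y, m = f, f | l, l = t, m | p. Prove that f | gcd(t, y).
l = t and f | l, thus f | t. Since m | p and p | y, m | y. m = f, so f | y. f | t, so f | gcd(t, y).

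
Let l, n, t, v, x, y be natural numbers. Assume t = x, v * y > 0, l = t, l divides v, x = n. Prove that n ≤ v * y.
t = x and x = n, hence t = n. l = t and l divides v, hence t divides v. t = n, so n divides v. Then n divides v * y. Since v * y > 0, n ≤ v * y.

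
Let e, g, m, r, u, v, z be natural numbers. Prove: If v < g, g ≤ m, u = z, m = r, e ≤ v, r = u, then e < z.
e ≤ v and v < g, hence e < g. m = r and r = u, so m = u. Because u = z, m = z. g ≤ m, so g ≤ z. e < g, so e < z.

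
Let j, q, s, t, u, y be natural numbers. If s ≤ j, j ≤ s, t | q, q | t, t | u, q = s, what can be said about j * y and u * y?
j * y | u * y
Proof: From s ≤ j and j ≤ s, s = j. Since q = s, q = j. t | q and q | t, therefore t = q. t | u, so q | u. Because q = j, j | u. Then j * y | u * y.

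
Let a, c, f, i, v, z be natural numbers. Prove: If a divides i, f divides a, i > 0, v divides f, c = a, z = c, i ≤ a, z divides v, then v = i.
v divides f and f divides a, hence v divides a. z = c and c = a, therefore z = a. Since z divides v, a divides v. Since v divides a, v = a. a divides i and i > 0, so a ≤ i. Since i ≤ a, a = i. Since v = a, v = i.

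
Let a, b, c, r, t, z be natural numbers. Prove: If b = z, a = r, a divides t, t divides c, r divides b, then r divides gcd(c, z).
a divides t and t divides c, so a divides c. From a = r, r divides c. b = z and r divides b, thus r divides z. Since r divides c, r divides gcd(c, z).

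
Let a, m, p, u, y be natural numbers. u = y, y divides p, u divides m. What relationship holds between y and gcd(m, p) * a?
y divides gcd(m, p) * a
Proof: u = y and u divides m, so y divides m. Since y divides p, y divides gcd(m, p). Then y divides gcd(m, p) * a.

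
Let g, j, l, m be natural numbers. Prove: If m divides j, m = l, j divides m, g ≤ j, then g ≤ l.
Since j divides m and m divides j, j = m. Since m = l, j = l. Since g ≤ j, g ≤ l.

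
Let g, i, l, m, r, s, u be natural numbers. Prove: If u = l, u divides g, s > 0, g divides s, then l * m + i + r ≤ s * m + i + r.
Since u = l and u divides g, l divides g. From g divides s, l divides s. Since s > 0, l ≤ s. By multiplying by a non-negative, l * m ≤ s * m. Then l * m + i ≤ s * m + i. Then l * m + i + r ≤ s * m + i + r.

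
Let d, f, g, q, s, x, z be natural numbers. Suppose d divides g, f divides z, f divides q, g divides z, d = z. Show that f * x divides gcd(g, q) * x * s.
d = z and d divides g, thus z divides g. Since g divides z, z = g. f divides z, so f divides g. f divides q, so f divides gcd(g, q). Then f * x divides gcd(g, q) * x. Then f * x divides gcd(g, q) * x * s.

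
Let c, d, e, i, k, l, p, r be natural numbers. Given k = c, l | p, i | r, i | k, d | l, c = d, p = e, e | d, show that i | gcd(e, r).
d | l and l | p, hence d | p. Since p = e, d | e. Since e | d, d = e. k = c and c = d, therefore k = d. i | k, so i | d. d = e, so i | e. i | r, so i | gcd(e, r).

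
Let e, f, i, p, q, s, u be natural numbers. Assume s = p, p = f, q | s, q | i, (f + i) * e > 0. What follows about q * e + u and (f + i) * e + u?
q * e + u ≤ (f + i) * e + u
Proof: s = p and p = f, therefore s = f. q | s, so q | f. Since q | i, q | f + i. Then q * e | (f + i) * e. (f + i) * e > 0, so q * e ≤ (f + i) * e. Then q * e + u ≤ (f + i) * e + u.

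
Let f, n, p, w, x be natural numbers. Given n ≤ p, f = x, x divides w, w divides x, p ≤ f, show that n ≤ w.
x divides w and w divides x, therefore x = w. Since f = x, f = w. Since p ≤ f, p ≤ w. Since n ≤ p, n ≤ w.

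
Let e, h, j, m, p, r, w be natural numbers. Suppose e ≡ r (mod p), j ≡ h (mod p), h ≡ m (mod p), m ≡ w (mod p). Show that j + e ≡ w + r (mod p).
Because j ≡ h (mod p) and h ≡ m (mod p), j ≡ m (mod p). m ≡ w (mod p), so j ≡ w (mod p). From e ≡ r (mod p), by adding congruences, j + e ≡ w + r (mod p).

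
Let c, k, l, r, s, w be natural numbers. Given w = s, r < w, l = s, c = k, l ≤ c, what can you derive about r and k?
r < k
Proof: Since w = s and r < w, r < s. c = k and l ≤ c, thus l ≤ k. l = s, so s ≤ k. r < s, so r < k.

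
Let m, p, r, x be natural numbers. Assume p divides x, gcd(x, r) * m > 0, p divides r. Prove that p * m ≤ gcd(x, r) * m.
p divides x and p divides r, hence p divides gcd(x, r). Then p * m divides gcd(x, r) * m. gcd(x, r) * m > 0, so p * m ≤ gcd(x, r) * m.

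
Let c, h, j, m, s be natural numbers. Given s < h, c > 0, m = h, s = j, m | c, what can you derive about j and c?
j < c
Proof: s = j and s < h, thus j < h. m = h and m | c, hence h | c. Since c > 0, h ≤ c. j < h, so j < c.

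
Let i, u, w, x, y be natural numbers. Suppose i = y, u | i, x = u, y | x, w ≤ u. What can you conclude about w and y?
w ≤ y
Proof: i = y and u | i, so u | y. x = u and y | x, so y | u. u | y, so u = y. Since w ≤ u, w ≤ y.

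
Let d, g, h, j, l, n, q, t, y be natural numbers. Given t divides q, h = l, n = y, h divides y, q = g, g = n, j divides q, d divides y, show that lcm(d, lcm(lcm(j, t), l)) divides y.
q = g and g = n, thus q = n. Since n = y, q = y. j divides q and t divides q, so lcm(j, t) divides q. q = y, so lcm(j, t) divides y. Because h = l and h divides y, l divides y. Since lcm(j, t) divides y, lcm(lcm(j, t), l) divides y. d divides y, so lcm(d, lcm(lcm(j, t), l)) divides y.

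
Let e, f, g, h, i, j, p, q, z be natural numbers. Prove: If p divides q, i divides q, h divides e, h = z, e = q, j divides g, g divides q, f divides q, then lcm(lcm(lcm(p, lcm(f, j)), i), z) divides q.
j divides g and g divides q, so j divides q. Since f divides q, lcm(f, j) divides q. Since p divides q, lcm(p, lcm(f, j)) divides q. i divides q, so lcm(lcm(p, lcm(f, j)), i) divides q. e = q and h divides e, thus h divides q. Since h = z, z divides q. Since lcm(lcm(p, lcm(f, j)), i) divides q, lcm(lcm(lcm(p, lcm(f, j)), i), z) divides q.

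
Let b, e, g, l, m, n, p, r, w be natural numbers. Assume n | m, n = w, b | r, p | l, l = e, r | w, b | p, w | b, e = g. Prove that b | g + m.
Because l = e and p | l, p | e. b | p, so b | e. Because e = g, b | g. Because b | r and r | w, b | w. From w | b, w = b. Since n = w, n = b. Since n | m, b | m. From b | g, b | g + m.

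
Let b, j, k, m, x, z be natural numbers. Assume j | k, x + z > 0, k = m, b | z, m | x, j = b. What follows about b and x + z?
b ≤ x + z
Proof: From k = m and j | k, j | m. Since j = b, b | m. Since m | x, b | x. Since b | z, b | x + z. x + z > 0, so b ≤ x + z.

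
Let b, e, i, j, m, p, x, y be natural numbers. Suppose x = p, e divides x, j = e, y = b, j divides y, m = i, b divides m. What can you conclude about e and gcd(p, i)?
e divides gcd(p, i)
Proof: Since x = p and e divides x, e divides p. From y = b and j divides y, j divides b. Because j = e, e divides b. From m = i and b divides m, b divides i. e divides b, so e divides i. Since e divides p, e divides gcd(p, i).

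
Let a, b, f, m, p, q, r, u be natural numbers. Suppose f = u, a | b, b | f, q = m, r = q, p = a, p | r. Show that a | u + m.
From a | b and b | f, a | f. From f = u, a | u. p = a and p | r, thus a | r. From r = q, a | q. q = m, so a | m. a | u, so a | u + m.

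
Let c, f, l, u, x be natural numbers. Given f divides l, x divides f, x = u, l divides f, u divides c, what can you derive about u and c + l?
u divides c + l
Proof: f divides l and l divides f, thus f = l. From x = u and x divides f, u divides f. f = l, so u divides l. u divides c, so u divides c + l.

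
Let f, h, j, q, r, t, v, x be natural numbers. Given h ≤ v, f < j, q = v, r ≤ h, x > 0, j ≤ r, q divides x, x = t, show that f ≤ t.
Because j ≤ r and r ≤ h, j ≤ h. f < j, so f < h. q = v and q divides x, therefore v divides x. x > 0, so v ≤ x. h ≤ v, so h ≤ x. From x = t, h ≤ t. Since f < h, f < t. Then f ≤ t.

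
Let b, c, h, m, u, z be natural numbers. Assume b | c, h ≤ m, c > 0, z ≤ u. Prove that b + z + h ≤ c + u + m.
From b | c and c > 0, b ≤ c. From z ≤ u, b + z ≤ c + u. Since h ≤ m, b + z + h ≤ c + u + m.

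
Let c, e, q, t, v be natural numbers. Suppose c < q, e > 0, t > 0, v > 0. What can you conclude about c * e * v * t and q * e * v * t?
c * e * v * t < q * e * v * t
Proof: c < q and e > 0, therefore c * e < q * e. Since v > 0, c * e * v < q * e * v. t > 0, so c * e * v * t < q * e * v * t.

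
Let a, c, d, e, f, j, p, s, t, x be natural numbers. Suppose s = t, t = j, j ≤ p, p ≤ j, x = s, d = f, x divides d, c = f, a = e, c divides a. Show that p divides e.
Because s = t and t = j, s = j. From j ≤ p and p ≤ j, j = p. s = j, so s = p. d = f and x divides d, so x divides f. x = s, so s divides f. a = e and c divides a, hence c divides e. c = f, so f divides e. Since s divides f, s divides e. s = p, so p divides e.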